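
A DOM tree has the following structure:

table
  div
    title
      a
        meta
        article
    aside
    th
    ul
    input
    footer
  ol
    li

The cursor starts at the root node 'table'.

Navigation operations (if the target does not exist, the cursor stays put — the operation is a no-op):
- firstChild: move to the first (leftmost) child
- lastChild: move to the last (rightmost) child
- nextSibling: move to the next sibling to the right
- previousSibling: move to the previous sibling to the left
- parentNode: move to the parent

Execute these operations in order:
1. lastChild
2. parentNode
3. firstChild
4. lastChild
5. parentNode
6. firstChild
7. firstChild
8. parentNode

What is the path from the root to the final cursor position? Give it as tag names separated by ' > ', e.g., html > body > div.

Answer: table > div > title

Derivation:
After 1 (lastChild): ol
After 2 (parentNode): table
After 3 (firstChild): div
After 4 (lastChild): footer
After 5 (parentNode): div
After 6 (firstChild): title
After 7 (firstChild): a
After 8 (parentNode): title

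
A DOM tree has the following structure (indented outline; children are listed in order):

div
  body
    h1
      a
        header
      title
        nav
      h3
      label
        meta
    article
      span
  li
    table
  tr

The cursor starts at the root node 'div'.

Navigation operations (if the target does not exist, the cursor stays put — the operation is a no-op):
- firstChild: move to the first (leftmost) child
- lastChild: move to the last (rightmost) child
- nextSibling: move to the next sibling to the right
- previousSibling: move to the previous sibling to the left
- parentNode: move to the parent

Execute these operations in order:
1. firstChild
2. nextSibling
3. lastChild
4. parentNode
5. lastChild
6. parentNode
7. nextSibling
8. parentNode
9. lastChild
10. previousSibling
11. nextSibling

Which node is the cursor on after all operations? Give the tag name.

Answer: tr

Derivation:
After 1 (firstChild): body
After 2 (nextSibling): li
After 3 (lastChild): table
After 4 (parentNode): li
After 5 (lastChild): table
After 6 (parentNode): li
After 7 (nextSibling): tr
After 8 (parentNode): div
After 9 (lastChild): tr
After 10 (previousSibling): li
After 11 (nextSibling): tr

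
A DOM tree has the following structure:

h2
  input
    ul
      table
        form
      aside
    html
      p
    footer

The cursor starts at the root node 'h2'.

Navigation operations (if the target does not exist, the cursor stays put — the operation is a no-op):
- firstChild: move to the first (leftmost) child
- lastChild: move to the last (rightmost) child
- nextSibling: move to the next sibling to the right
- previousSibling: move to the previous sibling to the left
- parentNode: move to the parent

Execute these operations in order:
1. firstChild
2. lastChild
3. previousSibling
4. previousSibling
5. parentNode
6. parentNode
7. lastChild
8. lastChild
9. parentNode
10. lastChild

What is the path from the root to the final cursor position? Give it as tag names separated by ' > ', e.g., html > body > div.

After 1 (firstChild): input
After 2 (lastChild): footer
After 3 (previousSibling): html
After 4 (previousSibling): ul
After 5 (parentNode): input
After 6 (parentNode): h2
After 7 (lastChild): input
After 8 (lastChild): footer
After 9 (parentNode): input
After 10 (lastChild): footer

Answer: h2 > input > footer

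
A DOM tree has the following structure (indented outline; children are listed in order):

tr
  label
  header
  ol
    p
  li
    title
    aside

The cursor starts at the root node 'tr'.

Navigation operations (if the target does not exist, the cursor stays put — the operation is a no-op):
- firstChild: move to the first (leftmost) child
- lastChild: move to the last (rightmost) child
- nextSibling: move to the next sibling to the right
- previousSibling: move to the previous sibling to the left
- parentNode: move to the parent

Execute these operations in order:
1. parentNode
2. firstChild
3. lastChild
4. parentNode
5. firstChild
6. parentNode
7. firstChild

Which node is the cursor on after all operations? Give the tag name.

After 1 (parentNode): tr (no-op, stayed)
After 2 (firstChild): label
After 3 (lastChild): label (no-op, stayed)
After 4 (parentNode): tr
After 5 (firstChild): label
After 6 (parentNode): tr
After 7 (firstChild): label

Answer: label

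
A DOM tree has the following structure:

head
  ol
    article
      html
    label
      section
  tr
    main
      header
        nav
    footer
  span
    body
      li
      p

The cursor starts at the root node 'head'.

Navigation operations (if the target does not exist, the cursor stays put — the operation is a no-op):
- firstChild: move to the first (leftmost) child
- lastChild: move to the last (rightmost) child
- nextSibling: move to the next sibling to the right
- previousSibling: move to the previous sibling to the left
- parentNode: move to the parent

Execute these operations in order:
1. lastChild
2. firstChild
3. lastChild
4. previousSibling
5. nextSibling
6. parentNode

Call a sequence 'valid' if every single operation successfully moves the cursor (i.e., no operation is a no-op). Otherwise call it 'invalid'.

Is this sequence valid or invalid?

After 1 (lastChild): span
After 2 (firstChild): body
After 3 (lastChild): p
After 4 (previousSibling): li
After 5 (nextSibling): p
After 6 (parentNode): body

Answer: valid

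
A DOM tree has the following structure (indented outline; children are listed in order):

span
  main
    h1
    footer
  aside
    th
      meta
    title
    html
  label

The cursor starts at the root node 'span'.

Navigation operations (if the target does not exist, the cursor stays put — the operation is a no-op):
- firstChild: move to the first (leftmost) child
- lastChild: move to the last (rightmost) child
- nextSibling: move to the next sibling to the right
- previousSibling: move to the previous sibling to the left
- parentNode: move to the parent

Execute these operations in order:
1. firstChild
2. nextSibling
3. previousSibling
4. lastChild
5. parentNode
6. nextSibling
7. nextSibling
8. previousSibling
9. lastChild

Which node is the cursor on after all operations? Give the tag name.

Answer: html

Derivation:
After 1 (firstChild): main
After 2 (nextSibling): aside
After 3 (previousSibling): main
After 4 (lastChild): footer
After 5 (parentNode): main
After 6 (nextSibling): aside
After 7 (nextSibling): label
After 8 (previousSibling): aside
After 9 (lastChild): html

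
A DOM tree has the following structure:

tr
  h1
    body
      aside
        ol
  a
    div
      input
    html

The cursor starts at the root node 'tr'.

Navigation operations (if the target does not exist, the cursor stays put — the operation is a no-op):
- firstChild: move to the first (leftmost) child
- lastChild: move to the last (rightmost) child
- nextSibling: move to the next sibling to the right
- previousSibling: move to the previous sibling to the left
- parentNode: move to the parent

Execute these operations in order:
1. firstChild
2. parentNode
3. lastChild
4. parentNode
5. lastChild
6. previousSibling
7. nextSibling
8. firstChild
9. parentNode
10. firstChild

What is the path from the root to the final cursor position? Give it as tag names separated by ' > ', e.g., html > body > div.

Answer: tr > a > div

Derivation:
After 1 (firstChild): h1
After 2 (parentNode): tr
After 3 (lastChild): a
After 4 (parentNode): tr
After 5 (lastChild): a
After 6 (previousSibling): h1
After 7 (nextSibling): a
After 8 (firstChild): div
After 9 (parentNode): a
After 10 (firstChild): div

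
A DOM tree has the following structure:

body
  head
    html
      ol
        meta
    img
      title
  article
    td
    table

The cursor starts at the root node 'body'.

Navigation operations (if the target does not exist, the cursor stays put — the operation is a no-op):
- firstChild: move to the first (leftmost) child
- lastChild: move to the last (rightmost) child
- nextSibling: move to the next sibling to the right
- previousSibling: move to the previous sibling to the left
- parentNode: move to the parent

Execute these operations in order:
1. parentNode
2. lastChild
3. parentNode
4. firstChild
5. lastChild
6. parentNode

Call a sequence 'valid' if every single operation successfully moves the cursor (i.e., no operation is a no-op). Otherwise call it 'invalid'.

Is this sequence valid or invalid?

Answer: invalid

Derivation:
After 1 (parentNode): body (no-op, stayed)
After 2 (lastChild): article
After 3 (parentNode): body
After 4 (firstChild): head
After 5 (lastChild): img
After 6 (parentNode): head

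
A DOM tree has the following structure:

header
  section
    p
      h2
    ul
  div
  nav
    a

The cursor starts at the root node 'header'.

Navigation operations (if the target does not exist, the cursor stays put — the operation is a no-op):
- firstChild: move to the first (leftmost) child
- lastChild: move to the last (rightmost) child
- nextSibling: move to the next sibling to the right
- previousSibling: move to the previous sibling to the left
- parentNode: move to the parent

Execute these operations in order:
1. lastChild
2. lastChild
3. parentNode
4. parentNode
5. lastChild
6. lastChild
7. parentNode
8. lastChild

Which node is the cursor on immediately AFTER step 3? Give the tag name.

After 1 (lastChild): nav
After 2 (lastChild): a
After 3 (parentNode): nav

Answer: nav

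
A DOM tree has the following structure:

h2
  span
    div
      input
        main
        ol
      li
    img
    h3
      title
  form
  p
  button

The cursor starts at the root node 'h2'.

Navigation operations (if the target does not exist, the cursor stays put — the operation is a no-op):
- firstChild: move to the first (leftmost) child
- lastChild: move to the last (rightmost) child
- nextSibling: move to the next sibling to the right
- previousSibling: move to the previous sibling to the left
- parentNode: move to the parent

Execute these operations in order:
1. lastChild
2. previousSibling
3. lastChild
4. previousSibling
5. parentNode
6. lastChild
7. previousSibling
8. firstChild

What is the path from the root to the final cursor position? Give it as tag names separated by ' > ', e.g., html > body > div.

Answer: h2 > p

Derivation:
After 1 (lastChild): button
After 2 (previousSibling): p
After 3 (lastChild): p (no-op, stayed)
After 4 (previousSibling): form
After 5 (parentNode): h2
After 6 (lastChild): button
After 7 (previousSibling): p
After 8 (firstChild): p (no-op, stayed)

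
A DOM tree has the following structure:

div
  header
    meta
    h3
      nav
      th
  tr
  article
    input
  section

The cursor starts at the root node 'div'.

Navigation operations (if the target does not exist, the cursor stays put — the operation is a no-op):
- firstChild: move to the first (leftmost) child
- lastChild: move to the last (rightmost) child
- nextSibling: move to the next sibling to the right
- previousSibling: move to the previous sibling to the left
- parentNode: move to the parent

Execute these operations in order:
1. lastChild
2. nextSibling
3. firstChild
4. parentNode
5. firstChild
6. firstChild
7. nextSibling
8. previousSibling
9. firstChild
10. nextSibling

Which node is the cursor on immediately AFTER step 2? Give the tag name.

After 1 (lastChild): section
After 2 (nextSibling): section (no-op, stayed)

Answer: section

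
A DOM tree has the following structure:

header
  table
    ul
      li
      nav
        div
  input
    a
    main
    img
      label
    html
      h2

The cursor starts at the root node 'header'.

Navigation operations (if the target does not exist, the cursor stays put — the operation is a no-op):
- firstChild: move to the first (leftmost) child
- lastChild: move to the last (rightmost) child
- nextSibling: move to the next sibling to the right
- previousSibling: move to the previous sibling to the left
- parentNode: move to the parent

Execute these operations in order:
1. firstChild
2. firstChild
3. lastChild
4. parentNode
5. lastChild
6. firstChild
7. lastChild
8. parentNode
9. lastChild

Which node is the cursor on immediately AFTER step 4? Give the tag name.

Answer: ul

Derivation:
After 1 (firstChild): table
After 2 (firstChild): ul
After 3 (lastChild): nav
After 4 (parentNode): ul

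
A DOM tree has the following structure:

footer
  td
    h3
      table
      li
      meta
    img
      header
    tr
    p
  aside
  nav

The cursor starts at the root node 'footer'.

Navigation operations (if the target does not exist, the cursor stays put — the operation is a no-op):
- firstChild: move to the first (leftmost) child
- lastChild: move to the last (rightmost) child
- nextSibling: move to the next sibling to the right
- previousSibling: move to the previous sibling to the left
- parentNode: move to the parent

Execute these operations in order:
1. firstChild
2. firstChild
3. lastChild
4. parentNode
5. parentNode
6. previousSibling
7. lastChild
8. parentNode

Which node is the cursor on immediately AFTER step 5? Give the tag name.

Answer: td

Derivation:
After 1 (firstChild): td
After 2 (firstChild): h3
After 3 (lastChild): meta
After 4 (parentNode): h3
After 5 (parentNode): td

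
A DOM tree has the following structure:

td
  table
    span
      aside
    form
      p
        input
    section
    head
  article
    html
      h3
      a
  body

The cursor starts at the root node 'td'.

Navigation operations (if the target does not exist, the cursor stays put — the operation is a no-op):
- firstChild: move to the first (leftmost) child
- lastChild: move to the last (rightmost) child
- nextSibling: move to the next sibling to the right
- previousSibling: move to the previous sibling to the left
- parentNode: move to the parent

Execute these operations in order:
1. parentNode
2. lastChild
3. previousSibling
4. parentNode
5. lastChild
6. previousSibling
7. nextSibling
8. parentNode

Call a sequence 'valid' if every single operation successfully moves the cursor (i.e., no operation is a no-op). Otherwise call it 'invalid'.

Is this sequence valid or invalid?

Answer: invalid

Derivation:
After 1 (parentNode): td (no-op, stayed)
After 2 (lastChild): body
After 3 (previousSibling): article
After 4 (parentNode): td
After 5 (lastChild): body
After 6 (previousSibling): article
After 7 (nextSibling): body
After 8 (parentNode): td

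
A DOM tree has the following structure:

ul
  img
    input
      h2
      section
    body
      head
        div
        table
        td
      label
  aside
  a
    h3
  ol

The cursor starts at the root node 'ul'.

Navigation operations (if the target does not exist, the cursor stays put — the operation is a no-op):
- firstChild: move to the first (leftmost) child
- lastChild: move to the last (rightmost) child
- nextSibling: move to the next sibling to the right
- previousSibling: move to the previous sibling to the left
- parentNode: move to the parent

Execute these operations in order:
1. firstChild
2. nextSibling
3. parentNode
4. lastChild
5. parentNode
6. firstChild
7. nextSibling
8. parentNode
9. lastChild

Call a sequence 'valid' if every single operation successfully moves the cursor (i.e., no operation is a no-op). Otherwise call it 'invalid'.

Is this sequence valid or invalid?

After 1 (firstChild): img
After 2 (nextSibling): aside
After 3 (parentNode): ul
After 4 (lastChild): ol
After 5 (parentNode): ul
After 6 (firstChild): img
After 7 (nextSibling): aside
After 8 (parentNode): ul
After 9 (lastChild): ol

Answer: valid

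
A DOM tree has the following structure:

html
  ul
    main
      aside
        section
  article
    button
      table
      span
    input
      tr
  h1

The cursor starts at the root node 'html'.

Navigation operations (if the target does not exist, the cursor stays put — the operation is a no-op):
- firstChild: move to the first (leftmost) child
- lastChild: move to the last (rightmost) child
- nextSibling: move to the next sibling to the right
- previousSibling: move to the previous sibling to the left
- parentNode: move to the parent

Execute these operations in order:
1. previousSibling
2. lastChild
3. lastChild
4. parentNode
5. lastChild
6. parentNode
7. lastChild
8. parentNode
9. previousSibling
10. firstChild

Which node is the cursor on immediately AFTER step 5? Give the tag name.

After 1 (previousSibling): html (no-op, stayed)
After 2 (lastChild): h1
After 3 (lastChild): h1 (no-op, stayed)
After 4 (parentNode): html
After 5 (lastChild): h1

Answer: h1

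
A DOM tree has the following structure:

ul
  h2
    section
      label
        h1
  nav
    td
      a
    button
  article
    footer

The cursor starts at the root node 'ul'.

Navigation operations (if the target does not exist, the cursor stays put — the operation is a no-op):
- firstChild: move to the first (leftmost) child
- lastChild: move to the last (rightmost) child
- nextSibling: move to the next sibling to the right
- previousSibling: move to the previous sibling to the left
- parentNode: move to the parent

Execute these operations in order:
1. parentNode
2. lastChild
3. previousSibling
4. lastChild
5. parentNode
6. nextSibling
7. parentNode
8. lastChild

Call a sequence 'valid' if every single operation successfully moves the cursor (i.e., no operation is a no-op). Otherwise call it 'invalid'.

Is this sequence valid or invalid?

Answer: invalid

Derivation:
After 1 (parentNode): ul (no-op, stayed)
After 2 (lastChild): article
After 3 (previousSibling): nav
After 4 (lastChild): button
After 5 (parentNode): nav
After 6 (nextSibling): article
After 7 (parentNode): ul
After 8 (lastChild): article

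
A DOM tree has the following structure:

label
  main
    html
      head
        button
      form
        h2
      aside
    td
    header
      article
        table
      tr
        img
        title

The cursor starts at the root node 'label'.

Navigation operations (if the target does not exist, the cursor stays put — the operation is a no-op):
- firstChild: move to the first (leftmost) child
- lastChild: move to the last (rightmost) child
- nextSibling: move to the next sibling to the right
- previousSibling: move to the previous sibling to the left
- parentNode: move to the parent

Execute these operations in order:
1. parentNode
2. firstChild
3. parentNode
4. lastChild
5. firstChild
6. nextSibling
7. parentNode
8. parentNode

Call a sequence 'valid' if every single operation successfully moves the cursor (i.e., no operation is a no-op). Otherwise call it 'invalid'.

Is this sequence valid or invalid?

After 1 (parentNode): label (no-op, stayed)
After 2 (firstChild): main
After 3 (parentNode): label
After 4 (lastChild): main
After 5 (firstChild): html
After 6 (nextSibling): td
After 7 (parentNode): main
After 8 (parentNode): label

Answer: invalid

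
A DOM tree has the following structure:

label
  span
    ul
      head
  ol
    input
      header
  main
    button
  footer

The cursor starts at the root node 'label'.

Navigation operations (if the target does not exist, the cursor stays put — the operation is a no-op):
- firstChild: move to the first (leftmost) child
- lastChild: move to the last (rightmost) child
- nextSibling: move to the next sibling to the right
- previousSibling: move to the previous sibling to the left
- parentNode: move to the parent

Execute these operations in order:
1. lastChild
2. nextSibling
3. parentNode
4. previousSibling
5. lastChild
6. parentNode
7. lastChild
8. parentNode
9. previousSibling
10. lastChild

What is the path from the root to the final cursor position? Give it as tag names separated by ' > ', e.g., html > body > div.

Answer: label > footer

Derivation:
After 1 (lastChild): footer
After 2 (nextSibling): footer (no-op, stayed)
After 3 (parentNode): label
After 4 (previousSibling): label (no-op, stayed)
After 5 (lastChild): footer
After 6 (parentNode): label
After 7 (lastChild): footer
After 8 (parentNode): label
After 9 (previousSibling): label (no-op, stayed)
After 10 (lastChild): footer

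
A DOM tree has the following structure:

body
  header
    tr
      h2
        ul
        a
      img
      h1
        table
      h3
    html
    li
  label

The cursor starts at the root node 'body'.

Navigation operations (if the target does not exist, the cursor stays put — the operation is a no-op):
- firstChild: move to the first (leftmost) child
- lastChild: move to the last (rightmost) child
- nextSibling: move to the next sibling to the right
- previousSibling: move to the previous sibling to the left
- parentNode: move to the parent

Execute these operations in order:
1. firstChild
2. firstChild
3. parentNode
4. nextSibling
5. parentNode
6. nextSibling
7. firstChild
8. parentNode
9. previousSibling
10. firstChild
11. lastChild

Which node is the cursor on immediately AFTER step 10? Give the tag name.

Answer: header

Derivation:
After 1 (firstChild): header
After 2 (firstChild): tr
After 3 (parentNode): header
After 4 (nextSibling): label
After 5 (parentNode): body
After 6 (nextSibling): body (no-op, stayed)
After 7 (firstChild): header
After 8 (parentNode): body
After 9 (previousSibling): body (no-op, stayed)
After 10 (firstChild): header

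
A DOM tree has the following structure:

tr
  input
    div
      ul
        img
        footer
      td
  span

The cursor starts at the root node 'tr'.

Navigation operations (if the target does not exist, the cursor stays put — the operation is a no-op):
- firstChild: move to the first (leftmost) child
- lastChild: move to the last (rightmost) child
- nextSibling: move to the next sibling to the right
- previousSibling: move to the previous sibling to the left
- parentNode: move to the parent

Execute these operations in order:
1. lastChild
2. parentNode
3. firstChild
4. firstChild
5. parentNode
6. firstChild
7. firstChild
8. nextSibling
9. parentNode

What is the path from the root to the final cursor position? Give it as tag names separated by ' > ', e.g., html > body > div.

After 1 (lastChild): span
After 2 (parentNode): tr
After 3 (firstChild): input
After 4 (firstChild): div
After 5 (parentNode): input
After 6 (firstChild): div
After 7 (firstChild): ul
After 8 (nextSibling): td
After 9 (parentNode): div

Answer: tr > input > div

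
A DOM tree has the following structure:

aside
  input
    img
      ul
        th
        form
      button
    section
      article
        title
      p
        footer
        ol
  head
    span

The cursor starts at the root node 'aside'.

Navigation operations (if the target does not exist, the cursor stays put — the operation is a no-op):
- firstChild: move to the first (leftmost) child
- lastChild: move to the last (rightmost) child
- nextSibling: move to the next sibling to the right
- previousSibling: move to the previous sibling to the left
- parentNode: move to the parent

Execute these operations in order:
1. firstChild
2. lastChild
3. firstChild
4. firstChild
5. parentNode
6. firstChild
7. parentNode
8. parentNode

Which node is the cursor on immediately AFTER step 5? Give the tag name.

Answer: article

Derivation:
After 1 (firstChild): input
After 2 (lastChild): section
After 3 (firstChild): article
After 4 (firstChild): title
After 5 (parentNode): article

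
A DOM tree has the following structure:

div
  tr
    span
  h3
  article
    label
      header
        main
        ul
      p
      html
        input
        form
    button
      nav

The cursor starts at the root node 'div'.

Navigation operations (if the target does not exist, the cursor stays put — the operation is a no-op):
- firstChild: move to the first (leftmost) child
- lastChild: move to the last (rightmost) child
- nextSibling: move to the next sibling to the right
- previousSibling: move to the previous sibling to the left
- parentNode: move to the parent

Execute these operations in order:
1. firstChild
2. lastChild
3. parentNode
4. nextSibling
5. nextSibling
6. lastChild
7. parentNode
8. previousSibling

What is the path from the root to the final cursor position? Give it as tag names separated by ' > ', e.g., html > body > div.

After 1 (firstChild): tr
After 2 (lastChild): span
After 3 (parentNode): tr
After 4 (nextSibling): h3
After 5 (nextSibling): article
After 6 (lastChild): button
After 7 (parentNode): article
After 8 (previousSibling): h3

Answer: div > h3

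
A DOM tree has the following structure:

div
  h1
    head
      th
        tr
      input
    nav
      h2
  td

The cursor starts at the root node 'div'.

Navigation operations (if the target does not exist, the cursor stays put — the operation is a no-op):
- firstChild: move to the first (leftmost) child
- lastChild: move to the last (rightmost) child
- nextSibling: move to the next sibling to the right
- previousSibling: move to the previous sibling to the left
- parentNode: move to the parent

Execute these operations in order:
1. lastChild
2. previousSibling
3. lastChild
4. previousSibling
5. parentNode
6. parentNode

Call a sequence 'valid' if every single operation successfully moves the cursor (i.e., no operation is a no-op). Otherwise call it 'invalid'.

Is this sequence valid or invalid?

Answer: valid

Derivation:
After 1 (lastChild): td
After 2 (previousSibling): h1
After 3 (lastChild): nav
After 4 (previousSibling): head
After 5 (parentNode): h1
After 6 (parentNode): div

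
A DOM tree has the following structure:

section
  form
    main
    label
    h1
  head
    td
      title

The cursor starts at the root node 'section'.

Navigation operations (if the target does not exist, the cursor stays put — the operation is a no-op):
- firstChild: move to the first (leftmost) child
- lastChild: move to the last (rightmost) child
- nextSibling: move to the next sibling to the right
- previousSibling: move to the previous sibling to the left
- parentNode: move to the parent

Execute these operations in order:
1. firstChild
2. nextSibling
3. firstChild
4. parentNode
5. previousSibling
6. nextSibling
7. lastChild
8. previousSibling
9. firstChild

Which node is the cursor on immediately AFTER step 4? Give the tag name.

Answer: head

Derivation:
After 1 (firstChild): form
After 2 (nextSibling): head
After 3 (firstChild): td
After 4 (parentNode): head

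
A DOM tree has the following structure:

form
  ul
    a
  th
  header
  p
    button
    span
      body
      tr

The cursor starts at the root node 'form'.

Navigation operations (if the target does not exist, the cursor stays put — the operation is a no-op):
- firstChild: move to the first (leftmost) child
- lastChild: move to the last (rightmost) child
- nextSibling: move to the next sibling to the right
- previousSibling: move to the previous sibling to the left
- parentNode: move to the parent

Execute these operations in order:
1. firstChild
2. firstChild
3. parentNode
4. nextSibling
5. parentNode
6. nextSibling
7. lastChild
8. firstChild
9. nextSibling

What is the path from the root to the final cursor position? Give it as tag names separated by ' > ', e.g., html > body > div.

Answer: form > p > span

Derivation:
After 1 (firstChild): ul
After 2 (firstChild): a
After 3 (parentNode): ul
After 4 (nextSibling): th
After 5 (parentNode): form
After 6 (nextSibling): form (no-op, stayed)
After 7 (lastChild): p
After 8 (firstChild): button
After 9 (nextSibling): span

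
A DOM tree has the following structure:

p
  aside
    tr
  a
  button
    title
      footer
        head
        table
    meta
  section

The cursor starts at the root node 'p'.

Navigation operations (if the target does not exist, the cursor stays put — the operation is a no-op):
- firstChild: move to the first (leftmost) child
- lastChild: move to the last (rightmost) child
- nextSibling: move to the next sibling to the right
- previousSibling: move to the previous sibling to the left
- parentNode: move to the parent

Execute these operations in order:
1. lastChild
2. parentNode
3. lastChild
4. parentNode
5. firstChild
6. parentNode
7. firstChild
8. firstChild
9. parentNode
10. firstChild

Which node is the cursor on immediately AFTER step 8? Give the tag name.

Answer: tr

Derivation:
After 1 (lastChild): section
After 2 (parentNode): p
After 3 (lastChild): section
After 4 (parentNode): p
After 5 (firstChild): aside
After 6 (parentNode): p
After 7 (firstChild): aside
After 8 (firstChild): tr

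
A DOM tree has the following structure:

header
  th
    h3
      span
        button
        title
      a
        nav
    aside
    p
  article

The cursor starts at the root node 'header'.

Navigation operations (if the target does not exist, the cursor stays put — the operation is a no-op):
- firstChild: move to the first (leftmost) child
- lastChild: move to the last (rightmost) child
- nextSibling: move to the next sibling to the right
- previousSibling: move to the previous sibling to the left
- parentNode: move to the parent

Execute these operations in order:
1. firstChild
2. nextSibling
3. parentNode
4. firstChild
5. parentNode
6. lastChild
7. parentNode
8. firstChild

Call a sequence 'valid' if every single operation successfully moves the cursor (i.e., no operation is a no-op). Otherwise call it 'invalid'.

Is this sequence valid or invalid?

After 1 (firstChild): th
After 2 (nextSibling): article
After 3 (parentNode): header
After 4 (firstChild): th
After 5 (parentNode): header
After 6 (lastChild): article
After 7 (parentNode): header
After 8 (firstChild): th

Answer: valid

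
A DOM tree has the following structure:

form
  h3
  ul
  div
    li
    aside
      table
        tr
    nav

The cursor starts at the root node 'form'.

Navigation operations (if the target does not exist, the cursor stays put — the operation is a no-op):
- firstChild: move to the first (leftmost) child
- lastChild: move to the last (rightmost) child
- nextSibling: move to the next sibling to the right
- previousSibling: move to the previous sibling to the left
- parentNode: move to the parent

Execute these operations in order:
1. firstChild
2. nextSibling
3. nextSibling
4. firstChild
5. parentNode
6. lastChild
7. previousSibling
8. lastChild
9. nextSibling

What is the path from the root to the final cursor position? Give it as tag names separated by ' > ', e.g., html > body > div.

After 1 (firstChild): h3
After 2 (nextSibling): ul
After 3 (nextSibling): div
After 4 (firstChild): li
After 5 (parentNode): div
After 6 (lastChild): nav
After 7 (previousSibling): aside
After 8 (lastChild): table
After 9 (nextSibling): table (no-op, stayed)

Answer: form > div > aside > table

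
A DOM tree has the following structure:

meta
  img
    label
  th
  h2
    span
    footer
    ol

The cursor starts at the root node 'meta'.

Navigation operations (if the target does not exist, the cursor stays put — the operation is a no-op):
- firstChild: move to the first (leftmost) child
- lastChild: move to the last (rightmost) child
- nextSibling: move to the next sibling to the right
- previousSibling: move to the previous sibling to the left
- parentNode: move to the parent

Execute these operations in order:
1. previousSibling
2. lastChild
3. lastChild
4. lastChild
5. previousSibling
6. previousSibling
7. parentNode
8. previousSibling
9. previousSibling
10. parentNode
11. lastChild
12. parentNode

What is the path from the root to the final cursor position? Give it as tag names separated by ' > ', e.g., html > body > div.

Answer: meta

Derivation:
After 1 (previousSibling): meta (no-op, stayed)
After 2 (lastChild): h2
After 3 (lastChild): ol
After 4 (lastChild): ol (no-op, stayed)
After 5 (previousSibling): footer
After 6 (previousSibling): span
After 7 (parentNode): h2
After 8 (previousSibling): th
After 9 (previousSibling): img
After 10 (parentNode): meta
After 11 (lastChild): h2
After 12 (parentNode): meta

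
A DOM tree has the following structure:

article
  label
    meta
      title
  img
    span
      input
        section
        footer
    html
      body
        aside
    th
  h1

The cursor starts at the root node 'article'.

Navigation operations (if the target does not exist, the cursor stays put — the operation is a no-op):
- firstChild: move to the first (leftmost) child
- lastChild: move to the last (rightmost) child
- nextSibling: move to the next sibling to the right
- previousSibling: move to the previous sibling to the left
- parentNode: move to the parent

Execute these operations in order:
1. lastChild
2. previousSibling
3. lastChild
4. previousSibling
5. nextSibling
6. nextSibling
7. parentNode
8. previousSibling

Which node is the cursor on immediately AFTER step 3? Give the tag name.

After 1 (lastChild): h1
After 2 (previousSibling): img
After 3 (lastChild): th

Answer: th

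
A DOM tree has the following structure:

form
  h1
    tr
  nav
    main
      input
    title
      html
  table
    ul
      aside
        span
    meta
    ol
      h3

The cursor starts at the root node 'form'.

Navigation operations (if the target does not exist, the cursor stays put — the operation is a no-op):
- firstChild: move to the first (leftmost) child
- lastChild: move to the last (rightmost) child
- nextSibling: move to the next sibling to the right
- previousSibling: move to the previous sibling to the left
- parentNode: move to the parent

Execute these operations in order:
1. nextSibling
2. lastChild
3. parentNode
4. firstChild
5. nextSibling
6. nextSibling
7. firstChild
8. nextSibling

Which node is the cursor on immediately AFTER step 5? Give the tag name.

After 1 (nextSibling): form (no-op, stayed)
After 2 (lastChild): table
After 3 (parentNode): form
After 4 (firstChild): h1
After 5 (nextSibling): nav

Answer: nav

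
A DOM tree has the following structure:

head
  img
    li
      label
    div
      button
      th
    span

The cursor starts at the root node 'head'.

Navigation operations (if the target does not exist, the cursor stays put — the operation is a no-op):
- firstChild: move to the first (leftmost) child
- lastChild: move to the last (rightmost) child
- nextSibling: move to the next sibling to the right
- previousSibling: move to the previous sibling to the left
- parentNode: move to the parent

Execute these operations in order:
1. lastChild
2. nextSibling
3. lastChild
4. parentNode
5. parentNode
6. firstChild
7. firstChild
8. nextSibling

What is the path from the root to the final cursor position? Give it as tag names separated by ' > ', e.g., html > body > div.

After 1 (lastChild): img
After 2 (nextSibling): img (no-op, stayed)
After 3 (lastChild): span
After 4 (parentNode): img
After 5 (parentNode): head
After 6 (firstChild): img
After 7 (firstChild): li
After 8 (nextSibling): div

Answer: head > img > div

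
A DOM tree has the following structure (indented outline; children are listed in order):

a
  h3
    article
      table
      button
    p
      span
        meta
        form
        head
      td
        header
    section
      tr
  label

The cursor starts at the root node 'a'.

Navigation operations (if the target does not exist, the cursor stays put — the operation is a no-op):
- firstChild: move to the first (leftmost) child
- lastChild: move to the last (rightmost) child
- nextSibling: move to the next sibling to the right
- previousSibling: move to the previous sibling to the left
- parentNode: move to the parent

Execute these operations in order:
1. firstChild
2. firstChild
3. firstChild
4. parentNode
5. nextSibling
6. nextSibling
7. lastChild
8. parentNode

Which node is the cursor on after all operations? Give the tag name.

After 1 (firstChild): h3
After 2 (firstChild): article
After 3 (firstChild): table
After 4 (parentNode): article
After 5 (nextSibling): p
After 6 (nextSibling): section
After 7 (lastChild): tr
After 8 (parentNode): section

Answer: section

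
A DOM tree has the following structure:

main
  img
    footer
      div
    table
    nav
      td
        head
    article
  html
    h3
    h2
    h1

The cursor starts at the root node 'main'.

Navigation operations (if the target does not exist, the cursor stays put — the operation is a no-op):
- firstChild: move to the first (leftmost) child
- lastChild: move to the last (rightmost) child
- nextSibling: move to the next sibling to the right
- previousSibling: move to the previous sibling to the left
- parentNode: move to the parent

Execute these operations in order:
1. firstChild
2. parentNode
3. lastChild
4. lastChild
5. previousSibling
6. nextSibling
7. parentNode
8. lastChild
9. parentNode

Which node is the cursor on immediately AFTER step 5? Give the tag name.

Answer: h2

Derivation:
After 1 (firstChild): img
After 2 (parentNode): main
After 3 (lastChild): html
After 4 (lastChild): h1
After 5 (previousSibling): h2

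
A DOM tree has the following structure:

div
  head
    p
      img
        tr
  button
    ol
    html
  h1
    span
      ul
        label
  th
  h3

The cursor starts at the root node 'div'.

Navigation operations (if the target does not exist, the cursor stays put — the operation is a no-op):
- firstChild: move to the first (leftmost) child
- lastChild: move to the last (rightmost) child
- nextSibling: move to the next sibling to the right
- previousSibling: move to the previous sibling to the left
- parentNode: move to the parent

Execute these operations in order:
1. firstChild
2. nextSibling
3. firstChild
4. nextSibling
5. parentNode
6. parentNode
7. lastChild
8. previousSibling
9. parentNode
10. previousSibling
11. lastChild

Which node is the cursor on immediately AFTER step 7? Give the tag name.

After 1 (firstChild): head
After 2 (nextSibling): button
After 3 (firstChild): ol
After 4 (nextSibling): html
After 5 (parentNode): button
After 6 (parentNode): div
After 7 (lastChild): h3

Answer: h3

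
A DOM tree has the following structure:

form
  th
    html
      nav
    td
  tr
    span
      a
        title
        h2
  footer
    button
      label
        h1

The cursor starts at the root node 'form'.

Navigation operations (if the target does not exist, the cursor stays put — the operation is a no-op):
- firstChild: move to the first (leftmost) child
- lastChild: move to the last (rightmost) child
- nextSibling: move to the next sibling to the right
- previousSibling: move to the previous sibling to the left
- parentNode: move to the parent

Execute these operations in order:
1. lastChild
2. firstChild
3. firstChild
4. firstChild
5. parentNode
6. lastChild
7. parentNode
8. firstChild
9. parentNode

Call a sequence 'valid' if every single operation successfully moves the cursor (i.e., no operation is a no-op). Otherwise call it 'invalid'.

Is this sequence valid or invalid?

Answer: valid

Derivation:
After 1 (lastChild): footer
After 2 (firstChild): button
After 3 (firstChild): label
After 4 (firstChild): h1
After 5 (parentNode): label
After 6 (lastChild): h1
After 7 (parentNode): label
After 8 (firstChild): h1
After 9 (parentNode): label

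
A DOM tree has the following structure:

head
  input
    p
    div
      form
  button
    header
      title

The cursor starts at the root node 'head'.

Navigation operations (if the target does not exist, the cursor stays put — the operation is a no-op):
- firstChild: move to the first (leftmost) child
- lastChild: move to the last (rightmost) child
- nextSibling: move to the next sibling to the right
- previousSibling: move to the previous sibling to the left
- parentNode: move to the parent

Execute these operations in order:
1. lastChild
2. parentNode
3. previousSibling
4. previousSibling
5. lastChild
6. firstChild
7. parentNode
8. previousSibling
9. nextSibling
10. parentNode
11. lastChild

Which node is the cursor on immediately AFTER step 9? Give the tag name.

Answer: button

Derivation:
After 1 (lastChild): button
After 2 (parentNode): head
After 3 (previousSibling): head (no-op, stayed)
After 4 (previousSibling): head (no-op, stayed)
After 5 (lastChild): button
After 6 (firstChild): header
After 7 (parentNode): button
After 8 (previousSibling): input
After 9 (nextSibling): button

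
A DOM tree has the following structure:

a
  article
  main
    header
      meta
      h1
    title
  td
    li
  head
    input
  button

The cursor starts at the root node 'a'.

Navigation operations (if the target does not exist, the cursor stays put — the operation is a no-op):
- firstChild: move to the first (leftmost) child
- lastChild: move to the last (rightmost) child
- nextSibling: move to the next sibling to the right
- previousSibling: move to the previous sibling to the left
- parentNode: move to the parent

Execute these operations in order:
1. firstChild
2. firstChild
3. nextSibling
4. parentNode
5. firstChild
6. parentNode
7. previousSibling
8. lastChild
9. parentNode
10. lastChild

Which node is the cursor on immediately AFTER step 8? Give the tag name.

Answer: button

Derivation:
After 1 (firstChild): article
After 2 (firstChild): article (no-op, stayed)
After 3 (nextSibling): main
After 4 (parentNode): a
After 5 (firstChild): article
After 6 (parentNode): a
After 7 (previousSibling): a (no-op, stayed)
After 8 (lastChild): button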